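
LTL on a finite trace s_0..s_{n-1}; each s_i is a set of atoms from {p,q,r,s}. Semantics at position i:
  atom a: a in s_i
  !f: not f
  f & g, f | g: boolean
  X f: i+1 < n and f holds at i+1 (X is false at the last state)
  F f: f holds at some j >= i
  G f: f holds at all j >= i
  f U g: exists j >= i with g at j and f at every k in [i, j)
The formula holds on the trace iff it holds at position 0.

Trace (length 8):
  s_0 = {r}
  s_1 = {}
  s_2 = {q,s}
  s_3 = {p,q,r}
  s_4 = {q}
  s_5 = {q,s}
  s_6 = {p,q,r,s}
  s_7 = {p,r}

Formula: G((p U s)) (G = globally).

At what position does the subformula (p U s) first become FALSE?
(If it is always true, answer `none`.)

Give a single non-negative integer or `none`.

Answer: 0

Derivation:
s_0={r}: (p U s)=False p=False s=False
s_1={}: (p U s)=False p=False s=False
s_2={q,s}: (p U s)=True p=False s=True
s_3={p,q,r}: (p U s)=False p=True s=False
s_4={q}: (p U s)=False p=False s=False
s_5={q,s}: (p U s)=True p=False s=True
s_6={p,q,r,s}: (p U s)=True p=True s=True
s_7={p,r}: (p U s)=False p=True s=False
G((p U s)) holds globally = False
First violation at position 0.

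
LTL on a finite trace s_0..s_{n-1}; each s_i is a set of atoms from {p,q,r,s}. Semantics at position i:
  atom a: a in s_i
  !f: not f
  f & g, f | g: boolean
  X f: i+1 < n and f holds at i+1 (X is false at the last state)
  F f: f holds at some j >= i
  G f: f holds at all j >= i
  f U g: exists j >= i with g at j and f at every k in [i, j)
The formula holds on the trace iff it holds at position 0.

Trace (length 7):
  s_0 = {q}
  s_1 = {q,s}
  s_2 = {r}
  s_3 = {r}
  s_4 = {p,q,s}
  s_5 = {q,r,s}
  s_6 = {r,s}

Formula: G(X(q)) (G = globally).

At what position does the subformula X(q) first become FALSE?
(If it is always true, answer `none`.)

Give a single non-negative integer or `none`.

Answer: 1

Derivation:
s_0={q}: X(q)=True q=True
s_1={q,s}: X(q)=False q=True
s_2={r}: X(q)=False q=False
s_3={r}: X(q)=True q=False
s_4={p,q,s}: X(q)=True q=True
s_5={q,r,s}: X(q)=False q=True
s_6={r,s}: X(q)=False q=False
G(X(q)) holds globally = False
First violation at position 1.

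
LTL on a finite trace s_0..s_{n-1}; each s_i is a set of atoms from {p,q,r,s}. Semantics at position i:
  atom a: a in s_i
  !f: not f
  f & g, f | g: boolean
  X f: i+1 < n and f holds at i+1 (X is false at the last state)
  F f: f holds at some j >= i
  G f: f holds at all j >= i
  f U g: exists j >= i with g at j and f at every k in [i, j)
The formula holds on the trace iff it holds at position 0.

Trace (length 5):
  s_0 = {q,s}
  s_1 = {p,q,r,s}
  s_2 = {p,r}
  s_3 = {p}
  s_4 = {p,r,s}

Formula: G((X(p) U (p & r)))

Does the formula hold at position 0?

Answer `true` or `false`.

Answer: true

Derivation:
s_0={q,s}: G((X(p) U (p & r)))=True (X(p) U (p & r))=True X(p)=True p=False (p & r)=False r=False
s_1={p,q,r,s}: G((X(p) U (p & r)))=True (X(p) U (p & r))=True X(p)=True p=True (p & r)=True r=True
s_2={p,r}: G((X(p) U (p & r)))=True (X(p) U (p & r))=True X(p)=True p=True (p & r)=True r=True
s_3={p}: G((X(p) U (p & r)))=True (X(p) U (p & r))=True X(p)=True p=True (p & r)=False r=False
s_4={p,r,s}: G((X(p) U (p & r)))=True (X(p) U (p & r))=True X(p)=False p=True (p & r)=True r=True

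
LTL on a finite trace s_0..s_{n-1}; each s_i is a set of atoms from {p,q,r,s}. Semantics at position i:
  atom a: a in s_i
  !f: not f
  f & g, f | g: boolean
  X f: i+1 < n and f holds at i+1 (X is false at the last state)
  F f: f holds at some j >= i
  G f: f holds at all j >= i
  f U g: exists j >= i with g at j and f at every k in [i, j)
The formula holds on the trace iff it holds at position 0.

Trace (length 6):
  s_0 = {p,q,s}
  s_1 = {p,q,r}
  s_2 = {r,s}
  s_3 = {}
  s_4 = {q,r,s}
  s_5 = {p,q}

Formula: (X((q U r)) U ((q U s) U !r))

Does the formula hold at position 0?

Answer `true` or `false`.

s_0={p,q,s}: (X((q U r)) U ((q U s) U !r))=True X((q U r))=True (q U r)=True q=True r=False ((q U s) U !r)=True (q U s)=True s=True !r=True
s_1={p,q,r}: (X((q U r)) U ((q U s) U !r))=True X((q U r))=True (q U r)=True q=True r=True ((q U s) U !r)=True (q U s)=True s=False !r=False
s_2={r,s}: (X((q U r)) U ((q U s) U !r))=True X((q U r))=False (q U r)=True q=False r=True ((q U s) U !r)=True (q U s)=True s=True !r=False
s_3={}: (X((q U r)) U ((q U s) U !r))=True X((q U r))=True (q U r)=False q=False r=False ((q U s) U !r)=True (q U s)=False s=False !r=True
s_4={q,r,s}: (X((q U r)) U ((q U s) U !r))=True X((q U r))=False (q U r)=True q=True r=True ((q U s) U !r)=True (q U s)=True s=True !r=False
s_5={p,q}: (X((q U r)) U ((q U s) U !r))=True X((q U r))=False (q U r)=False q=True r=False ((q U s) U !r)=True (q U s)=False s=False !r=True

Answer: true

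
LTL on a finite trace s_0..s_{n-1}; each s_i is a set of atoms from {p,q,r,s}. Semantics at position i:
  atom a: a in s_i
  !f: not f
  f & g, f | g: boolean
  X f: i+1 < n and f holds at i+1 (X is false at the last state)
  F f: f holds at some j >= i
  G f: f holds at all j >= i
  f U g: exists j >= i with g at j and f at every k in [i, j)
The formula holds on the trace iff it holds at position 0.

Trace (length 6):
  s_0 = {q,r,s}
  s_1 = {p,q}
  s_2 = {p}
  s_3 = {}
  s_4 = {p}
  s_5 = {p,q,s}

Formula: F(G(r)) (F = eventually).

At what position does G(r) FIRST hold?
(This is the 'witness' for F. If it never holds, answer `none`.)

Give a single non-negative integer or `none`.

s_0={q,r,s}: G(r)=False r=True
s_1={p,q}: G(r)=False r=False
s_2={p}: G(r)=False r=False
s_3={}: G(r)=False r=False
s_4={p}: G(r)=False r=False
s_5={p,q,s}: G(r)=False r=False
F(G(r)) does not hold (no witness exists).

Answer: none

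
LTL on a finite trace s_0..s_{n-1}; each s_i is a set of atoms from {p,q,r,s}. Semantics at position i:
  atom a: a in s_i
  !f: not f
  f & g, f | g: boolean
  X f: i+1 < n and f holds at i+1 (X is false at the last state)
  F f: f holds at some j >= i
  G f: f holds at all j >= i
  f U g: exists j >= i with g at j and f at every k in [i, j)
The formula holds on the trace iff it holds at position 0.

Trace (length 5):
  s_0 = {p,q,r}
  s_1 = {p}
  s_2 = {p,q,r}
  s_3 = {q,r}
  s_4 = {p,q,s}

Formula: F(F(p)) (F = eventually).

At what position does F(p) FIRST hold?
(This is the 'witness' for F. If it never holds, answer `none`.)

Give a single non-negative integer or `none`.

s_0={p,q,r}: F(p)=True p=True
s_1={p}: F(p)=True p=True
s_2={p,q,r}: F(p)=True p=True
s_3={q,r}: F(p)=True p=False
s_4={p,q,s}: F(p)=True p=True
F(F(p)) holds; first witness at position 0.

Answer: 0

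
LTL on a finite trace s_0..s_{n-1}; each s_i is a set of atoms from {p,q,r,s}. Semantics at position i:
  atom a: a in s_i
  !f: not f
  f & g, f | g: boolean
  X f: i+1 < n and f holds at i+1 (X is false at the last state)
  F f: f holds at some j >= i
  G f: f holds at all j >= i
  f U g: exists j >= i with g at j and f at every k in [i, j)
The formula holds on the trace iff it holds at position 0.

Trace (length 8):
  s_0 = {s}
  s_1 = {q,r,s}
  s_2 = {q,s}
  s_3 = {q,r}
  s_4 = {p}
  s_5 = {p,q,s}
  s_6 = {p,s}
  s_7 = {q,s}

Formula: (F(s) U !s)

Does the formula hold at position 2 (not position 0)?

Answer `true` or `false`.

s_0={s}: (F(s) U !s)=True F(s)=True s=True !s=False
s_1={q,r,s}: (F(s) U !s)=True F(s)=True s=True !s=False
s_2={q,s}: (F(s) U !s)=True F(s)=True s=True !s=False
s_3={q,r}: (F(s) U !s)=True F(s)=True s=False !s=True
s_4={p}: (F(s) U !s)=True F(s)=True s=False !s=True
s_5={p,q,s}: (F(s) U !s)=False F(s)=True s=True !s=False
s_6={p,s}: (F(s) U !s)=False F(s)=True s=True !s=False
s_7={q,s}: (F(s) U !s)=False F(s)=True s=True !s=False
Evaluating at position 2: result = True

Answer: true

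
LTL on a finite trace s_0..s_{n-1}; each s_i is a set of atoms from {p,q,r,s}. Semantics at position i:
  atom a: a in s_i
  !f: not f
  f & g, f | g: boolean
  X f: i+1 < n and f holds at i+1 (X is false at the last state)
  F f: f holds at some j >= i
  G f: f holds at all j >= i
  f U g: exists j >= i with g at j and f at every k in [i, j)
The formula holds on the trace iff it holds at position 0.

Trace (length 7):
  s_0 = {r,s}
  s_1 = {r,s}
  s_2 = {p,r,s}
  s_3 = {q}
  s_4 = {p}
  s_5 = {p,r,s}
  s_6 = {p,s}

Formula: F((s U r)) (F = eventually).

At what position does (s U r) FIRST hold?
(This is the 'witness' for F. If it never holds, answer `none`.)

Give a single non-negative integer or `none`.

Answer: 0

Derivation:
s_0={r,s}: (s U r)=True s=True r=True
s_1={r,s}: (s U r)=True s=True r=True
s_2={p,r,s}: (s U r)=True s=True r=True
s_3={q}: (s U r)=False s=False r=False
s_4={p}: (s U r)=False s=False r=False
s_5={p,r,s}: (s U r)=True s=True r=True
s_6={p,s}: (s U r)=False s=True r=False
F((s U r)) holds; first witness at position 0.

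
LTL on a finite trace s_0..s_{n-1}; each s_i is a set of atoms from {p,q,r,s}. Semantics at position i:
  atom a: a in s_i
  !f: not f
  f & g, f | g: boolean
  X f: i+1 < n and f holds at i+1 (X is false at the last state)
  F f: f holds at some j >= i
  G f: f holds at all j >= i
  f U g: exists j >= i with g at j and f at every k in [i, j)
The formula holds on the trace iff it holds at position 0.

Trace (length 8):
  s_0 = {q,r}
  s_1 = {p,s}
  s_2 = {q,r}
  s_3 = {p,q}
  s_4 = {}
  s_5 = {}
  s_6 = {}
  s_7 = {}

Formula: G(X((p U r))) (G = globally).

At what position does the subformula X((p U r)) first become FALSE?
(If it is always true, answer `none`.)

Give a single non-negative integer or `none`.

Answer: 2

Derivation:
s_0={q,r}: X((p U r))=True (p U r)=True p=False r=True
s_1={p,s}: X((p U r))=True (p U r)=True p=True r=False
s_2={q,r}: X((p U r))=False (p U r)=True p=False r=True
s_3={p,q}: X((p U r))=False (p U r)=False p=True r=False
s_4={}: X((p U r))=False (p U r)=False p=False r=False
s_5={}: X((p U r))=False (p U r)=False p=False r=False
s_6={}: X((p U r))=False (p U r)=False p=False r=False
s_7={}: X((p U r))=False (p U r)=False p=False r=False
G(X((p U r))) holds globally = False
First violation at position 2.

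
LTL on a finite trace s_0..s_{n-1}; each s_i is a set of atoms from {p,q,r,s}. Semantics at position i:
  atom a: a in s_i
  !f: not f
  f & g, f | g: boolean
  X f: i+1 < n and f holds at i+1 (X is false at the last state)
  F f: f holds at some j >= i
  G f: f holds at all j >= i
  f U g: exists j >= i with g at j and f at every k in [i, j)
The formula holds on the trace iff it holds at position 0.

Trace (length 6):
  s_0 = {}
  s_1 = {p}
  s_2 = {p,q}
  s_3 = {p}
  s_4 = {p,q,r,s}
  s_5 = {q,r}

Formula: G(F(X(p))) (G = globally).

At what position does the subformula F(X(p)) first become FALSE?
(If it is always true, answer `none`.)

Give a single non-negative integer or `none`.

s_0={}: F(X(p))=True X(p)=True p=False
s_1={p}: F(X(p))=True X(p)=True p=True
s_2={p,q}: F(X(p))=True X(p)=True p=True
s_3={p}: F(X(p))=True X(p)=True p=True
s_4={p,q,r,s}: F(X(p))=False X(p)=False p=True
s_5={q,r}: F(X(p))=False X(p)=False p=False
G(F(X(p))) holds globally = False
First violation at position 4.

Answer: 4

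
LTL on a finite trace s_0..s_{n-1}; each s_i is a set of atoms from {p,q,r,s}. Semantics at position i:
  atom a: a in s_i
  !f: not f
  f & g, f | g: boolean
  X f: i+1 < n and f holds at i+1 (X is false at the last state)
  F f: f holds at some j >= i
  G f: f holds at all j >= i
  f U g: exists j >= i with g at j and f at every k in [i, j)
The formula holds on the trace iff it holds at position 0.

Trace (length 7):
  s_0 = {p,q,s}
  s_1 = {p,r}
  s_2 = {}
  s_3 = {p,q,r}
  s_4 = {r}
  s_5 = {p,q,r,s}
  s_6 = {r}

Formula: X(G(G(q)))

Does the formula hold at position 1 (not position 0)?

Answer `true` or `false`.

s_0={p,q,s}: X(G(G(q)))=False G(G(q))=False G(q)=False q=True
s_1={p,r}: X(G(G(q)))=False G(G(q))=False G(q)=False q=False
s_2={}: X(G(G(q)))=False G(G(q))=False G(q)=False q=False
s_3={p,q,r}: X(G(G(q)))=False G(G(q))=False G(q)=False q=True
s_4={r}: X(G(G(q)))=False G(G(q))=False G(q)=False q=False
s_5={p,q,r,s}: X(G(G(q)))=False G(G(q))=False G(q)=False q=True
s_6={r}: X(G(G(q)))=False G(G(q))=False G(q)=False q=False
Evaluating at position 1: result = False

Answer: false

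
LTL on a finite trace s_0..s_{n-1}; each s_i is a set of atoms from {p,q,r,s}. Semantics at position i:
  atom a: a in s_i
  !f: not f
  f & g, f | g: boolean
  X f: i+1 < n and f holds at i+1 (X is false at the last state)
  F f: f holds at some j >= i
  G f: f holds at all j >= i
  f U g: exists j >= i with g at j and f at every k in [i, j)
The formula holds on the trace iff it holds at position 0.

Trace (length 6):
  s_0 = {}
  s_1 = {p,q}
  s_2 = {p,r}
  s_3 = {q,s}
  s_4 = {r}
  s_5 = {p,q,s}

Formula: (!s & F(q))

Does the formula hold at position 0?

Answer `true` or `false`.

Answer: true

Derivation:
s_0={}: (!s & F(q))=True !s=True s=False F(q)=True q=False
s_1={p,q}: (!s & F(q))=True !s=True s=False F(q)=True q=True
s_2={p,r}: (!s & F(q))=True !s=True s=False F(q)=True q=False
s_3={q,s}: (!s & F(q))=False !s=False s=True F(q)=True q=True
s_4={r}: (!s & F(q))=True !s=True s=False F(q)=True q=False
s_5={p,q,s}: (!s & F(q))=False !s=False s=True F(q)=True q=True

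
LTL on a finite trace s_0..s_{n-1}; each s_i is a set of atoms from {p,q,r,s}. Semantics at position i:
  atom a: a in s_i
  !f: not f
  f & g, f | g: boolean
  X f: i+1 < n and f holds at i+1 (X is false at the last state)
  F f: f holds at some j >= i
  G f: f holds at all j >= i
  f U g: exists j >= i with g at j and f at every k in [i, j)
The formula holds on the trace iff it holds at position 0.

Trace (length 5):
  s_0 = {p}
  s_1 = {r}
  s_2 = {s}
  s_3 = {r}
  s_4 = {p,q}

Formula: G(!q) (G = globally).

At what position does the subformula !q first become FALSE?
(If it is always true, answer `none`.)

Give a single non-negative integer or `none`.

Answer: 4

Derivation:
s_0={p}: !q=True q=False
s_1={r}: !q=True q=False
s_2={s}: !q=True q=False
s_3={r}: !q=True q=False
s_4={p,q}: !q=False q=True
G(!q) holds globally = False
First violation at position 4.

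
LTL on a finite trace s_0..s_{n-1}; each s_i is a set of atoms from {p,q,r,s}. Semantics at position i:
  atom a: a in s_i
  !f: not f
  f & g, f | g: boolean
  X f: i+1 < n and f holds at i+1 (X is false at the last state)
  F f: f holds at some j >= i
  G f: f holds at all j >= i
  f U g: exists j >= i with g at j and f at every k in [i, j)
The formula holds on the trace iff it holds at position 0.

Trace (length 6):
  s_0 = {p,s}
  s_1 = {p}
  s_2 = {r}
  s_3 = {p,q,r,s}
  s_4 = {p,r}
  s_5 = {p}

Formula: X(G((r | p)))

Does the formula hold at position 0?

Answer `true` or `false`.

Answer: true

Derivation:
s_0={p,s}: X(G((r | p)))=True G((r | p))=True (r | p)=True r=False p=True
s_1={p}: X(G((r | p)))=True G((r | p))=True (r | p)=True r=False p=True
s_2={r}: X(G((r | p)))=True G((r | p))=True (r | p)=True r=True p=False
s_3={p,q,r,s}: X(G((r | p)))=True G((r | p))=True (r | p)=True r=True p=True
s_4={p,r}: X(G((r | p)))=True G((r | p))=True (r | p)=True r=True p=True
s_5={p}: X(G((r | p)))=False G((r | p))=True (r | p)=True r=False p=True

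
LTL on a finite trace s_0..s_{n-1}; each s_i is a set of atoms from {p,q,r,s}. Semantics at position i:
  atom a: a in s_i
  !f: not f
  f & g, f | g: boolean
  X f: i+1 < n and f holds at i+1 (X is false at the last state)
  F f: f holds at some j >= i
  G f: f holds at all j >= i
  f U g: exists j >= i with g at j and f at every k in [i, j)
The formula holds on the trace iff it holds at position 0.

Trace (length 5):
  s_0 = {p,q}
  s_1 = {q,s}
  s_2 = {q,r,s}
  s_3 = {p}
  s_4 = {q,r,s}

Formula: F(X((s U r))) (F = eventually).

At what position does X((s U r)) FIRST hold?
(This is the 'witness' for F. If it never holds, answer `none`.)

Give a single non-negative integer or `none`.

s_0={p,q}: X((s U r))=True (s U r)=False s=False r=False
s_1={q,s}: X((s U r))=True (s U r)=True s=True r=False
s_2={q,r,s}: X((s U r))=False (s U r)=True s=True r=True
s_3={p}: X((s U r))=True (s U r)=False s=False r=False
s_4={q,r,s}: X((s U r))=False (s U r)=True s=True r=True
F(X((s U r))) holds; first witness at position 0.

Answer: 0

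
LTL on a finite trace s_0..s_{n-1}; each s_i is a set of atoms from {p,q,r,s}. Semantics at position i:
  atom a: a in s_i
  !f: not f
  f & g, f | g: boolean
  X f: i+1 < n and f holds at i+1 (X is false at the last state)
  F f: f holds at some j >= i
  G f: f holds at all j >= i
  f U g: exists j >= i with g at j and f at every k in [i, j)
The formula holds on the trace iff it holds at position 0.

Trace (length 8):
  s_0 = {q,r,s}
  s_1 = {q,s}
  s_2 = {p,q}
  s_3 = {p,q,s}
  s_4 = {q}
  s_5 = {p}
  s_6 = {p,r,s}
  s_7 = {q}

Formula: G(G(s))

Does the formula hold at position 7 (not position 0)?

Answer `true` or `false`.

Answer: false

Derivation:
s_0={q,r,s}: G(G(s))=False G(s)=False s=True
s_1={q,s}: G(G(s))=False G(s)=False s=True
s_2={p,q}: G(G(s))=False G(s)=False s=False
s_3={p,q,s}: G(G(s))=False G(s)=False s=True
s_4={q}: G(G(s))=False G(s)=False s=False
s_5={p}: G(G(s))=False G(s)=False s=False
s_6={p,r,s}: G(G(s))=False G(s)=False s=True
s_7={q}: G(G(s))=False G(s)=False s=False
Evaluating at position 7: result = False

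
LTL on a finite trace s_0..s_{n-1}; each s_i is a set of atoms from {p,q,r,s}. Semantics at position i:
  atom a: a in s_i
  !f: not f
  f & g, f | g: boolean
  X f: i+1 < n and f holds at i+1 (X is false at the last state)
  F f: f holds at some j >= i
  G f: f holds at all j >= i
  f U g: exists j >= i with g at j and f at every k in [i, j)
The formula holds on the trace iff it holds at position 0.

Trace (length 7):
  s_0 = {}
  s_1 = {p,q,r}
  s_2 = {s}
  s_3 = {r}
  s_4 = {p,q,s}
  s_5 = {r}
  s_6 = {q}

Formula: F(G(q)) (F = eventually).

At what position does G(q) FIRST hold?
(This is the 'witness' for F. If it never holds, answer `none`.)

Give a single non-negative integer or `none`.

Answer: 6

Derivation:
s_0={}: G(q)=False q=False
s_1={p,q,r}: G(q)=False q=True
s_2={s}: G(q)=False q=False
s_3={r}: G(q)=False q=False
s_4={p,q,s}: G(q)=False q=True
s_5={r}: G(q)=False q=False
s_6={q}: G(q)=True q=True
F(G(q)) holds; first witness at position 6.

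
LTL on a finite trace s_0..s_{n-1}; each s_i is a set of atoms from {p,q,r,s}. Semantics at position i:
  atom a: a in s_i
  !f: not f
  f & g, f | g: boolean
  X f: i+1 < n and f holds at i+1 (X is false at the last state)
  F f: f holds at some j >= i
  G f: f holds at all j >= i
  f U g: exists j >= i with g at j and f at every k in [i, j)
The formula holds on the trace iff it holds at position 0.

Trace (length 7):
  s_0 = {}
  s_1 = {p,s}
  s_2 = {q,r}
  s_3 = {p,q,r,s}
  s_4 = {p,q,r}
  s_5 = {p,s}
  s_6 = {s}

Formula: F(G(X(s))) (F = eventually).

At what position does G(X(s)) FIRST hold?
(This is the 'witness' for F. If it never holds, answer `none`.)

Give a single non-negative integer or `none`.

Answer: none

Derivation:
s_0={}: G(X(s))=False X(s)=True s=False
s_1={p,s}: G(X(s))=False X(s)=False s=True
s_2={q,r}: G(X(s))=False X(s)=True s=False
s_3={p,q,r,s}: G(X(s))=False X(s)=False s=True
s_4={p,q,r}: G(X(s))=False X(s)=True s=False
s_5={p,s}: G(X(s))=False X(s)=True s=True
s_6={s}: G(X(s))=False X(s)=False s=True
F(G(X(s))) does not hold (no witness exists).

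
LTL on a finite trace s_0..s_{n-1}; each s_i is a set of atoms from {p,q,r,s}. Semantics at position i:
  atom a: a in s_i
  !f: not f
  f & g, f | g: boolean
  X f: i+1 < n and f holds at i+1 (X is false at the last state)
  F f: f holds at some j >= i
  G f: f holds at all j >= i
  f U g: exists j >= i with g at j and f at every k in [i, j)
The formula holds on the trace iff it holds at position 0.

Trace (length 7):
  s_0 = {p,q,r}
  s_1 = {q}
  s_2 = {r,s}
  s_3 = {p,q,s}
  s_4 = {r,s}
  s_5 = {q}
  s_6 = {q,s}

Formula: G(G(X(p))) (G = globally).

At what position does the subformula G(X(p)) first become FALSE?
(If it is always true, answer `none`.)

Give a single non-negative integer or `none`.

s_0={p,q,r}: G(X(p))=False X(p)=False p=True
s_1={q}: G(X(p))=False X(p)=False p=False
s_2={r,s}: G(X(p))=False X(p)=True p=False
s_3={p,q,s}: G(X(p))=False X(p)=False p=True
s_4={r,s}: G(X(p))=False X(p)=False p=False
s_5={q}: G(X(p))=False X(p)=False p=False
s_6={q,s}: G(X(p))=False X(p)=False p=False
G(G(X(p))) holds globally = False
First violation at position 0.

Answer: 0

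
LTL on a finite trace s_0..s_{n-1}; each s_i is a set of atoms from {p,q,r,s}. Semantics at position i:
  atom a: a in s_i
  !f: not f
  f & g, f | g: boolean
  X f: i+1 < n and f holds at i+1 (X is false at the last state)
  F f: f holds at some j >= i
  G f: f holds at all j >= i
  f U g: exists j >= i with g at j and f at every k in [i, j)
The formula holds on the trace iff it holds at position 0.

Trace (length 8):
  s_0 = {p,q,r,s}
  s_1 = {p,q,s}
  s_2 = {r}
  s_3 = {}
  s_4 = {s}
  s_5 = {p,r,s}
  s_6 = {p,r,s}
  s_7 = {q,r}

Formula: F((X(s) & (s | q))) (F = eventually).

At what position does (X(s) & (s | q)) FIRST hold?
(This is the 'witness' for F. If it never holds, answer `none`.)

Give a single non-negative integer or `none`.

Answer: 0

Derivation:
s_0={p,q,r,s}: (X(s) & (s | q))=True X(s)=True s=True (s | q)=True q=True
s_1={p,q,s}: (X(s) & (s | q))=False X(s)=False s=True (s | q)=True q=True
s_2={r}: (X(s) & (s | q))=False X(s)=False s=False (s | q)=False q=False
s_3={}: (X(s) & (s | q))=False X(s)=True s=False (s | q)=False q=False
s_4={s}: (X(s) & (s | q))=True X(s)=True s=True (s | q)=True q=False
s_5={p,r,s}: (X(s) & (s | q))=True X(s)=True s=True (s | q)=True q=False
s_6={p,r,s}: (X(s) & (s | q))=False X(s)=False s=True (s | q)=True q=False
s_7={q,r}: (X(s) & (s | q))=False X(s)=False s=False (s | q)=True q=True
F((X(s) & (s | q))) holds; first witness at position 0.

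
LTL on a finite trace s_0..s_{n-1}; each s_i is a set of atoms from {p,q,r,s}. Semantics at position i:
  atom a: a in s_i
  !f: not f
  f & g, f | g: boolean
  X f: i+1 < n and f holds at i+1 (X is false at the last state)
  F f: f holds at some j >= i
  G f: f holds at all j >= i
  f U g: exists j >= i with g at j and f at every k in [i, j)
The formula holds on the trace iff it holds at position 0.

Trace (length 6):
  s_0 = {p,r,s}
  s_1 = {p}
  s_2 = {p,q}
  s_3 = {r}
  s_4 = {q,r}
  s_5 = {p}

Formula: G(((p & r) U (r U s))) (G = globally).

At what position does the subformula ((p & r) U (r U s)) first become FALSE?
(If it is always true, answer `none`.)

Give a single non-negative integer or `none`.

s_0={p,r,s}: ((p & r) U (r U s))=True (p & r)=True p=True r=True (r U s)=True s=True
s_1={p}: ((p & r) U (r U s))=False (p & r)=False p=True r=False (r U s)=False s=False
s_2={p,q}: ((p & r) U (r U s))=False (p & r)=False p=True r=False (r U s)=False s=False
s_3={r}: ((p & r) U (r U s))=False (p & r)=False p=False r=True (r U s)=False s=False
s_4={q,r}: ((p & r) U (r U s))=False (p & r)=False p=False r=True (r U s)=False s=False
s_5={p}: ((p & r) U (r U s))=False (p & r)=False p=True r=False (r U s)=False s=False
G(((p & r) U (r U s))) holds globally = False
First violation at position 1.

Answer: 1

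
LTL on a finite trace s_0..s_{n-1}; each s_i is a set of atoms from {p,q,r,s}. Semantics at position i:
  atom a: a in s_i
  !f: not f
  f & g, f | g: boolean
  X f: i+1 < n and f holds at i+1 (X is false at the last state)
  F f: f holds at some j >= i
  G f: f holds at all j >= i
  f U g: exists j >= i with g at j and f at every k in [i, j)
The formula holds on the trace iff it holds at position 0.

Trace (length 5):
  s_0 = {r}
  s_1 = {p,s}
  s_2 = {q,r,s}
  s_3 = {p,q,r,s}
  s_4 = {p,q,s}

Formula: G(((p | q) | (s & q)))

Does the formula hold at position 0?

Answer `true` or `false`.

Answer: false

Derivation:
s_0={r}: G(((p | q) | (s & q)))=False ((p | q) | (s & q))=False (p | q)=False p=False q=False (s & q)=False s=False
s_1={p,s}: G(((p | q) | (s & q)))=True ((p | q) | (s & q))=True (p | q)=True p=True q=False (s & q)=False s=True
s_2={q,r,s}: G(((p | q) | (s & q)))=True ((p | q) | (s & q))=True (p | q)=True p=False q=True (s & q)=True s=True
s_3={p,q,r,s}: G(((p | q) | (s & q)))=True ((p | q) | (s & q))=True (p | q)=True p=True q=True (s & q)=True s=True
s_4={p,q,s}: G(((p | q) | (s & q)))=True ((p | q) | (s & q))=True (p | q)=True p=True q=True (s & q)=True s=True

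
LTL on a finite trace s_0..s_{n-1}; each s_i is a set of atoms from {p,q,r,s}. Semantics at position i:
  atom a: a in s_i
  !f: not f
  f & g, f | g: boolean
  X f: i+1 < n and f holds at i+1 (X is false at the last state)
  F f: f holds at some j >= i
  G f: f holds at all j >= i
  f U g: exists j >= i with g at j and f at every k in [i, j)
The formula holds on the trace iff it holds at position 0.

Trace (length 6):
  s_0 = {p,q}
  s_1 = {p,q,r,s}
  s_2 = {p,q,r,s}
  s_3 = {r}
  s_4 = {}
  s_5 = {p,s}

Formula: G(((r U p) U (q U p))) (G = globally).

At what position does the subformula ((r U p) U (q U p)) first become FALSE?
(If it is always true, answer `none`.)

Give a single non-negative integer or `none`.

Answer: 3

Derivation:
s_0={p,q}: ((r U p) U (q U p))=True (r U p)=True r=False p=True (q U p)=True q=True
s_1={p,q,r,s}: ((r U p) U (q U p))=True (r U p)=True r=True p=True (q U p)=True q=True
s_2={p,q,r,s}: ((r U p) U (q U p))=True (r U p)=True r=True p=True (q U p)=True q=True
s_3={r}: ((r U p) U (q U p))=False (r U p)=False r=True p=False (q U p)=False q=False
s_4={}: ((r U p) U (q U p))=False (r U p)=False r=False p=False (q U p)=False q=False
s_5={p,s}: ((r U p) U (q U p))=True (r U p)=True r=False p=True (q U p)=True q=False
G(((r U p) U (q U p))) holds globally = False
First violation at position 3.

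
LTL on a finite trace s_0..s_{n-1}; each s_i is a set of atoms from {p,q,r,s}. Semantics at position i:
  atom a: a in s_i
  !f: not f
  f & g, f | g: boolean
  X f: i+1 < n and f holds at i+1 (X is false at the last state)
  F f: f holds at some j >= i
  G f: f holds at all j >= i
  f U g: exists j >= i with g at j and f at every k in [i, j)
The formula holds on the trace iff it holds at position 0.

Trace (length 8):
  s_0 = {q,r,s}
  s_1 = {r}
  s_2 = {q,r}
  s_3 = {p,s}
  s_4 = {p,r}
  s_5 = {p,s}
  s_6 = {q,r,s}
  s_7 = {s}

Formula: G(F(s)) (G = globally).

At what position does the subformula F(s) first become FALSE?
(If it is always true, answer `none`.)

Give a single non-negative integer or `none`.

s_0={q,r,s}: F(s)=True s=True
s_1={r}: F(s)=True s=False
s_2={q,r}: F(s)=True s=False
s_3={p,s}: F(s)=True s=True
s_4={p,r}: F(s)=True s=False
s_5={p,s}: F(s)=True s=True
s_6={q,r,s}: F(s)=True s=True
s_7={s}: F(s)=True s=True
G(F(s)) holds globally = True
No violation — formula holds at every position.

Answer: none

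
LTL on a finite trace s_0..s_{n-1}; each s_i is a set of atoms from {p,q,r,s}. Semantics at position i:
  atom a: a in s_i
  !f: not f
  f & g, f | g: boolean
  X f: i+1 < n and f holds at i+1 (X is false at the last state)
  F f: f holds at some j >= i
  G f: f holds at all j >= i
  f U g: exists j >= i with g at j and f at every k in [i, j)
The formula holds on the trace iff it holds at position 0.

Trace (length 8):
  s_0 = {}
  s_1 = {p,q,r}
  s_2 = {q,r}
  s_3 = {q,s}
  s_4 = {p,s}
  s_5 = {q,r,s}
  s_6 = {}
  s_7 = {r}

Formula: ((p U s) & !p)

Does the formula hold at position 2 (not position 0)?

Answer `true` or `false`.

Answer: false

Derivation:
s_0={}: ((p U s) & !p)=False (p U s)=False p=False s=False !p=True
s_1={p,q,r}: ((p U s) & !p)=False (p U s)=False p=True s=False !p=False
s_2={q,r}: ((p U s) & !p)=False (p U s)=False p=False s=False !p=True
s_3={q,s}: ((p U s) & !p)=True (p U s)=True p=False s=True !p=True
s_4={p,s}: ((p U s) & !p)=False (p U s)=True p=True s=True !p=False
s_5={q,r,s}: ((p U s) & !p)=True (p U s)=True p=False s=True !p=True
s_6={}: ((p U s) & !p)=False (p U s)=False p=False s=False !p=True
s_7={r}: ((p U s) & !p)=False (p U s)=False p=False s=False !p=True
Evaluating at position 2: result = False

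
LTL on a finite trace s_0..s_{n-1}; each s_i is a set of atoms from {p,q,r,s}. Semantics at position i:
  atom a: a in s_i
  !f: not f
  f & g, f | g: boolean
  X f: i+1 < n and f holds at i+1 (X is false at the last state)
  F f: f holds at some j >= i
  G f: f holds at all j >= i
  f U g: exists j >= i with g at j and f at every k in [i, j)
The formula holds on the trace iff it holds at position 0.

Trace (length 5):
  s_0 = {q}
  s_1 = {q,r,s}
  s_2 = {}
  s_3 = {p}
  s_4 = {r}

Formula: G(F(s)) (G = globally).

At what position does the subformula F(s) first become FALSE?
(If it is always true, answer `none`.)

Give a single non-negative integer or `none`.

Answer: 2

Derivation:
s_0={q}: F(s)=True s=False
s_1={q,r,s}: F(s)=True s=True
s_2={}: F(s)=False s=False
s_3={p}: F(s)=False s=False
s_4={r}: F(s)=False s=False
G(F(s)) holds globally = False
First violation at position 2.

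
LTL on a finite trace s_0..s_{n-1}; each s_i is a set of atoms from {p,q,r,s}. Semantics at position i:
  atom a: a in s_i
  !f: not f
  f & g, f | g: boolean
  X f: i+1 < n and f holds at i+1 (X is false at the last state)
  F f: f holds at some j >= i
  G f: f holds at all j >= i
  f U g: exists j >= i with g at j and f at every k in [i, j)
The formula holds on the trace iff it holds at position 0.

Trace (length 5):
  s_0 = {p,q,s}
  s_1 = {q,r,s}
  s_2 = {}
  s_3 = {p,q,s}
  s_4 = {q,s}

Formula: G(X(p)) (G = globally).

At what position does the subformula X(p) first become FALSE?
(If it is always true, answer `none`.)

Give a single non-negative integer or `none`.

Answer: 0

Derivation:
s_0={p,q,s}: X(p)=False p=True
s_1={q,r,s}: X(p)=False p=False
s_2={}: X(p)=True p=False
s_3={p,q,s}: X(p)=False p=True
s_4={q,s}: X(p)=False p=False
G(X(p)) holds globally = False
First violation at position 0.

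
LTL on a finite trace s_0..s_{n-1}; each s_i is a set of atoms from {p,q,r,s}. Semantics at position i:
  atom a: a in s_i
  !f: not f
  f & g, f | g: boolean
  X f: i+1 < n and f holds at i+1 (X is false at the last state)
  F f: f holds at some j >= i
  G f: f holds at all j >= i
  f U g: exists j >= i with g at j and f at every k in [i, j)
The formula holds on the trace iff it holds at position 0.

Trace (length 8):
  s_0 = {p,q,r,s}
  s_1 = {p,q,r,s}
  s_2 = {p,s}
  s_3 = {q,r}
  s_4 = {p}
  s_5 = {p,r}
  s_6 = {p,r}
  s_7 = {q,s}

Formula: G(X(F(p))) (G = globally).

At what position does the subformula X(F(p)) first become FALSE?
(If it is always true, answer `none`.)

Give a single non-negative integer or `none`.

s_0={p,q,r,s}: X(F(p))=True F(p)=True p=True
s_1={p,q,r,s}: X(F(p))=True F(p)=True p=True
s_2={p,s}: X(F(p))=True F(p)=True p=True
s_3={q,r}: X(F(p))=True F(p)=True p=False
s_4={p}: X(F(p))=True F(p)=True p=True
s_5={p,r}: X(F(p))=True F(p)=True p=True
s_6={p,r}: X(F(p))=False F(p)=True p=True
s_7={q,s}: X(F(p))=False F(p)=False p=False
G(X(F(p))) holds globally = False
First violation at position 6.

Answer: 6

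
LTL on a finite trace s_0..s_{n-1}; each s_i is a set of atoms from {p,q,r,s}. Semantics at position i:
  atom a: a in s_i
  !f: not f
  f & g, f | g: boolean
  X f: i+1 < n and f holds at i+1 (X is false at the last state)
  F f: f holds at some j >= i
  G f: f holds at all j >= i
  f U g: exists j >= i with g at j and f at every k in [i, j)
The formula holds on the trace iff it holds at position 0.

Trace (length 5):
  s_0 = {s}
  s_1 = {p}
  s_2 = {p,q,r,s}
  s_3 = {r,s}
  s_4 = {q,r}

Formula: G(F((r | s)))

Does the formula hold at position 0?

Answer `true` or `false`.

Answer: true

Derivation:
s_0={s}: G(F((r | s)))=True F((r | s))=True (r | s)=True r=False s=True
s_1={p}: G(F((r | s)))=True F((r | s))=True (r | s)=False r=False s=False
s_2={p,q,r,s}: G(F((r | s)))=True F((r | s))=True (r | s)=True r=True s=True
s_3={r,s}: G(F((r | s)))=True F((r | s))=True (r | s)=True r=True s=True
s_4={q,r}: G(F((r | s)))=True F((r | s))=True (r | s)=True r=True s=False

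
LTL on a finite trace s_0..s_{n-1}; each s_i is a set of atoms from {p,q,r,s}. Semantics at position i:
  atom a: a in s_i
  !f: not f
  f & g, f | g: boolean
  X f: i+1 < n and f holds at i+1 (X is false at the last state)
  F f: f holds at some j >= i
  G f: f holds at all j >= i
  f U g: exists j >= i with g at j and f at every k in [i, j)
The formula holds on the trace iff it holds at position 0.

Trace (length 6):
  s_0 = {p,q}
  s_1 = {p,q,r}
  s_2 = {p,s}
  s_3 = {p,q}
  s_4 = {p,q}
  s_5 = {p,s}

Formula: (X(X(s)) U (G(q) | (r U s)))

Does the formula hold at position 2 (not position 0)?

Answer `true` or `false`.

s_0={p,q}: (X(X(s)) U (G(q) | (r U s)))=True X(X(s))=True X(s)=False s=False (G(q) | (r U s))=False G(q)=False q=True (r U s)=False r=False
s_1={p,q,r}: (X(X(s)) U (G(q) | (r U s)))=True X(X(s))=False X(s)=True s=False (G(q) | (r U s))=True G(q)=False q=True (r U s)=True r=True
s_2={p,s}: (X(X(s)) U (G(q) | (r U s)))=True X(X(s))=False X(s)=False s=True (G(q) | (r U s))=True G(q)=False q=False (r U s)=True r=False
s_3={p,q}: (X(X(s)) U (G(q) | (r U s)))=False X(X(s))=True X(s)=False s=False (G(q) | (r U s))=False G(q)=False q=True (r U s)=False r=False
s_4={p,q}: (X(X(s)) U (G(q) | (r U s)))=False X(X(s))=False X(s)=True s=False (G(q) | (r U s))=False G(q)=False q=True (r U s)=False r=False
s_5={p,s}: (X(X(s)) U (G(q) | (r U s)))=True X(X(s))=False X(s)=False s=True (G(q) | (r U s))=True G(q)=False q=False (r U s)=True r=False
Evaluating at position 2: result = True

Answer: true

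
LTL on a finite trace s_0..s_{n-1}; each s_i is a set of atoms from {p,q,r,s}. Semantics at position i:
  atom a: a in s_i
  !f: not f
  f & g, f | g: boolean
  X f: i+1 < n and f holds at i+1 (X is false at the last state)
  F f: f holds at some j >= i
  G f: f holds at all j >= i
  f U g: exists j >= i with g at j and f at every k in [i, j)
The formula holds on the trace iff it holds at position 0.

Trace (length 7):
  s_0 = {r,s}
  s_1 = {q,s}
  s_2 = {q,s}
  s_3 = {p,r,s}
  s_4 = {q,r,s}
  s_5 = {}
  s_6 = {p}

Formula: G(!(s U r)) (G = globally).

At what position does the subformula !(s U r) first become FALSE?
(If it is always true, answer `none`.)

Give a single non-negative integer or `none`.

Answer: 0

Derivation:
s_0={r,s}: !(s U r)=False (s U r)=True s=True r=True
s_1={q,s}: !(s U r)=False (s U r)=True s=True r=False
s_2={q,s}: !(s U r)=False (s U r)=True s=True r=False
s_3={p,r,s}: !(s U r)=False (s U r)=True s=True r=True
s_4={q,r,s}: !(s U r)=False (s U r)=True s=True r=True
s_5={}: !(s U r)=True (s U r)=False s=False r=False
s_6={p}: !(s U r)=True (s U r)=False s=False r=False
G(!(s U r)) holds globally = False
First violation at position 0.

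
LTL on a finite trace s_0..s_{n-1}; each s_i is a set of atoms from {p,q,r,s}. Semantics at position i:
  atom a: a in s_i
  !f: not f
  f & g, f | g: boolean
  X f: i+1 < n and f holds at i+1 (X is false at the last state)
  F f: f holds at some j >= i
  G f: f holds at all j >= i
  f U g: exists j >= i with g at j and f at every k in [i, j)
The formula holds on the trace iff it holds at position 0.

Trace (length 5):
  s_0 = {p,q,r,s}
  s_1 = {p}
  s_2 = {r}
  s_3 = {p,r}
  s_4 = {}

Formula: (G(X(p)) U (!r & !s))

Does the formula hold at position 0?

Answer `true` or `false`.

s_0={p,q,r,s}: (G(X(p)) U (!r & !s))=False G(X(p))=False X(p)=True p=True (!r & !s)=False !r=False r=True !s=False s=True
s_1={p}: (G(X(p)) U (!r & !s))=True G(X(p))=False X(p)=False p=True (!r & !s)=True !r=True r=False !s=True s=False
s_2={r}: (G(X(p)) U (!r & !s))=False G(X(p))=False X(p)=True p=False (!r & !s)=False !r=False r=True !s=True s=False
s_3={p,r}: (G(X(p)) U (!r & !s))=False G(X(p))=False X(p)=False p=True (!r & !s)=False !r=False r=True !s=True s=False
s_4={}: (G(X(p)) U (!r & !s))=True G(X(p))=False X(p)=False p=False (!r & !s)=True !r=True r=False !s=True s=False

Answer: false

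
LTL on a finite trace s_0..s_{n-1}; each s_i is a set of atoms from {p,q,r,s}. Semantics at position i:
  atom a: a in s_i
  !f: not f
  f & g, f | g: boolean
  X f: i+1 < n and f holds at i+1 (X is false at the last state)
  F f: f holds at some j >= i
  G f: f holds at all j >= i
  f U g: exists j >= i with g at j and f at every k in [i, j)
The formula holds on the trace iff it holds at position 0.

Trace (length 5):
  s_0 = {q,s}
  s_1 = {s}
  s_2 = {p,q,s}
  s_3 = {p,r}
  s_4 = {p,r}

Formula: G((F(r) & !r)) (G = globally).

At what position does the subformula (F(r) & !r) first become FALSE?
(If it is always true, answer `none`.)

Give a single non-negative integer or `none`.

Answer: 3

Derivation:
s_0={q,s}: (F(r) & !r)=True F(r)=True r=False !r=True
s_1={s}: (F(r) & !r)=True F(r)=True r=False !r=True
s_2={p,q,s}: (F(r) & !r)=True F(r)=True r=False !r=True
s_3={p,r}: (F(r) & !r)=False F(r)=True r=True !r=False
s_4={p,r}: (F(r) & !r)=False F(r)=True r=True !r=False
G((F(r) & !r)) holds globally = False
First violation at position 3.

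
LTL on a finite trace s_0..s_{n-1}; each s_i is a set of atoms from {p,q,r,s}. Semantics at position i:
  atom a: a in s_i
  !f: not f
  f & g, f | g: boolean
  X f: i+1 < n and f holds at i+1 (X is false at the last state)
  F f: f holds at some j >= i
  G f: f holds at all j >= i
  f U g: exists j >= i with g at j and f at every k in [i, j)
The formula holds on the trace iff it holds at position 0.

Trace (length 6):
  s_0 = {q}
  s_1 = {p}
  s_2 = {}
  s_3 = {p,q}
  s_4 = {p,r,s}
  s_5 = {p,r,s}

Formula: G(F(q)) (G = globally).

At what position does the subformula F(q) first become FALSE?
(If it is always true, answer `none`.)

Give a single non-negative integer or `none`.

Answer: 4

Derivation:
s_0={q}: F(q)=True q=True
s_1={p}: F(q)=True q=False
s_2={}: F(q)=True q=False
s_3={p,q}: F(q)=True q=True
s_4={p,r,s}: F(q)=False q=False
s_5={p,r,s}: F(q)=False q=False
G(F(q)) holds globally = False
First violation at position 4.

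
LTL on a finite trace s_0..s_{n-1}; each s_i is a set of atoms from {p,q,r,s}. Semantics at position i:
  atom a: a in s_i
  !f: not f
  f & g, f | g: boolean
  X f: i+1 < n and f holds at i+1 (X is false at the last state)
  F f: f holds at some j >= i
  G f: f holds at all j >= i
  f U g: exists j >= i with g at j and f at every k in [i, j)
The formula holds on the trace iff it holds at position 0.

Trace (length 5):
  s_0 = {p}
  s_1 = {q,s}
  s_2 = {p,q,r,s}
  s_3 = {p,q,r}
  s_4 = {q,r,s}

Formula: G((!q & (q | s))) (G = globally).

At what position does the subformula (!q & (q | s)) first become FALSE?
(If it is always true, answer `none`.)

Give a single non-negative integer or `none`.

s_0={p}: (!q & (q | s))=False !q=True q=False (q | s)=False s=False
s_1={q,s}: (!q & (q | s))=False !q=False q=True (q | s)=True s=True
s_2={p,q,r,s}: (!q & (q | s))=False !q=False q=True (q | s)=True s=True
s_3={p,q,r}: (!q & (q | s))=False !q=False q=True (q | s)=True s=False
s_4={q,r,s}: (!q & (q | s))=False !q=False q=True (q | s)=True s=True
G((!q & (q | s))) holds globally = False
First violation at position 0.

Answer: 0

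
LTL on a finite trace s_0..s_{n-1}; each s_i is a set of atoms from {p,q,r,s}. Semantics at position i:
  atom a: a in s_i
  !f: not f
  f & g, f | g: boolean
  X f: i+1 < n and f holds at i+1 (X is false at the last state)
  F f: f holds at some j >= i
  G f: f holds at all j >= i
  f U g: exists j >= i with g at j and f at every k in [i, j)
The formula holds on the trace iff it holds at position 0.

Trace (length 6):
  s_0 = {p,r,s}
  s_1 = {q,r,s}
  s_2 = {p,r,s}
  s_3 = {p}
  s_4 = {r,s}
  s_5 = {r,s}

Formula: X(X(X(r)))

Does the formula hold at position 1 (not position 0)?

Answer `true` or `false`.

Answer: true

Derivation:
s_0={p,r,s}: X(X(X(r)))=False X(X(r))=True X(r)=True r=True
s_1={q,r,s}: X(X(X(r)))=True X(X(r))=False X(r)=True r=True
s_2={p,r,s}: X(X(X(r)))=True X(X(r))=True X(r)=False r=True
s_3={p}: X(X(X(r)))=False X(X(r))=True X(r)=True r=False
s_4={r,s}: X(X(X(r)))=False X(X(r))=False X(r)=True r=True
s_5={r,s}: X(X(X(r)))=False X(X(r))=False X(r)=False r=True
Evaluating at position 1: result = True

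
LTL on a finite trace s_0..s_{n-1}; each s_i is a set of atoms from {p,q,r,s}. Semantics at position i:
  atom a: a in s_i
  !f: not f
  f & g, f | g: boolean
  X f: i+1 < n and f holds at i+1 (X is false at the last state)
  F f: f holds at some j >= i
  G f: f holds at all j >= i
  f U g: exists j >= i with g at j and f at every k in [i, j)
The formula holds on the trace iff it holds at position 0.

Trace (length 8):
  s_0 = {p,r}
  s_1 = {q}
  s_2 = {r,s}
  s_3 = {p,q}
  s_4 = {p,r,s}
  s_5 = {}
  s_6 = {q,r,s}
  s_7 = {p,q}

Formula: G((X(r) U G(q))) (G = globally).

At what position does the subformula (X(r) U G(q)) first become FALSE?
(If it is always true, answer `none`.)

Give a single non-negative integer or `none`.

s_0={p,r}: (X(r) U G(q))=False X(r)=False r=True G(q)=False q=False
s_1={q}: (X(r) U G(q))=False X(r)=True r=False G(q)=False q=True
s_2={r,s}: (X(r) U G(q))=False X(r)=False r=True G(q)=False q=False
s_3={p,q}: (X(r) U G(q))=False X(r)=True r=False G(q)=False q=True
s_4={p,r,s}: (X(r) U G(q))=False X(r)=False r=True G(q)=False q=False
s_5={}: (X(r) U G(q))=True X(r)=True r=False G(q)=False q=False
s_6={q,r,s}: (X(r) U G(q))=True X(r)=False r=True G(q)=True q=True
s_7={p,q}: (X(r) U G(q))=True X(r)=False r=False G(q)=True q=True
G((X(r) U G(q))) holds globally = False
First violation at position 0.

Answer: 0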